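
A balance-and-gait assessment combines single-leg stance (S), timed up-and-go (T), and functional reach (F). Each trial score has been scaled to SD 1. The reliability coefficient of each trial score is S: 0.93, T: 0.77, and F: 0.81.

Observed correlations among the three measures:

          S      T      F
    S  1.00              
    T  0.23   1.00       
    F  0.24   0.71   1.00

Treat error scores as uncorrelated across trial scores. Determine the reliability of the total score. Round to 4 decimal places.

Var(S+T+F) = 3 + 2·[0.23 + 0.24 + 0.71] = 3 + 2.36 = 5.36.
Under uncorrelated errors the observed covariances equal the true-score covariances, so only the own-variance terms attenuate.
True-score variance = [0.93 + 0.77 + 0.81] + 2.36 = 2.51 + 2.36 = 4.87.
Reliability = 4.87 / 5.36 = 0.9086.

0.9086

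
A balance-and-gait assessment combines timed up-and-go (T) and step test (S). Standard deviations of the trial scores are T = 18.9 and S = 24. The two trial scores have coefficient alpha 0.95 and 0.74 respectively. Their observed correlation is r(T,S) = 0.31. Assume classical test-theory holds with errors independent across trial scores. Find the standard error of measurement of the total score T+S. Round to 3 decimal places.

Var(total) = 933.21 + 281.232 = 1214.44.
True-score variance = 765.589 + 281.232 = 1046.82, so reliability = 0.8620.
Error variance = 1214.44 − 1046.82 = 167.62; SEM = √167.62 = 12.947.

12.947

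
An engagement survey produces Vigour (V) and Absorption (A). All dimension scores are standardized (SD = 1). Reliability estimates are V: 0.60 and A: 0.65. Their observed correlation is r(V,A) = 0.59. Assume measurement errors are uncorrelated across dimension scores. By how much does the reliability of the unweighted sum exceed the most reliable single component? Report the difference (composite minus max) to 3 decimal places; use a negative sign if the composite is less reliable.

0.114

Var(sum) = 2 + 1.18 = 3.18; true-score variance = 1.25 + 1.18 = 2.43; composite reliability = 0.7642.
Max component reliability = 0.6500.
Difference = 0.7642 − 0.6500 = 0.114.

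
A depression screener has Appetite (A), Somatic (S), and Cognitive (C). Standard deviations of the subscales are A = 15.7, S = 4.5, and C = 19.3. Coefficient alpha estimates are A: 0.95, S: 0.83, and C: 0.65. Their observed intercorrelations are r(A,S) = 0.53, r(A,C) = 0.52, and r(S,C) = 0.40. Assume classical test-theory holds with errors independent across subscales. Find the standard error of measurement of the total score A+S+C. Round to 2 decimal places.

12.09

Var(total) = 639.23 + 459.499 = 1098.73.
True-score variance = 493.091 + 459.499 = 952.591, so reliability = 0.8670.
Error variance = 1098.73 − 952.591 = 146.139; SEM = √146.139 = 12.09.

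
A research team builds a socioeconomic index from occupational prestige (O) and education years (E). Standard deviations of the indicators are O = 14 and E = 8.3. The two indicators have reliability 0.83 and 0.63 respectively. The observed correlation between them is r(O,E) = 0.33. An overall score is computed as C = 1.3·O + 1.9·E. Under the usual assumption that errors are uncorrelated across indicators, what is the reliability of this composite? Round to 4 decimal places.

0.8072

Var(C) = 1.3²·14² + 1.9²·8.3² + 2·[2.47·14·8.3·0.33] = 579.933 + 189.429 = 769.362.
Under uncorrelated errors the observed covariances equal the true-score covariances, so only the own-variance terms attenuate.
True-score variance = [1.3²·14²·0.83 + 1.9²·8.3²·0.63] + 189.429 = 431.606 + 189.429 = 621.035.
Reliability = 621.035 / 769.362 = 0.8072.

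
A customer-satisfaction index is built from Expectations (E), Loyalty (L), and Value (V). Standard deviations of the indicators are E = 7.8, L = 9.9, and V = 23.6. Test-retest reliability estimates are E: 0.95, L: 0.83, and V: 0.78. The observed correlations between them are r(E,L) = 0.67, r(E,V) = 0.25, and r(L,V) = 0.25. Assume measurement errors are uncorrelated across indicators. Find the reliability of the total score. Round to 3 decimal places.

Var(E+L+V) = 7.8² + 9.9² + 23.6² + 2·[7.8·9.9·0.67 + 7.8·23.6·0.25 + 9.9·23.6·0.25] = 715.81 + 312.335 = 1028.14.
With uncorrelated errors the cross-covariances are all true-score covariance, so they carry over unchanged; only the diagonal terms shrink to ρᵢσᵢ².
True-score variance = [7.8²·0.95 + 9.9²·0.83 + 23.6²·0.78] + 312.335 = 573.575 + 312.335 = 885.91.
Reliability = 885.91 / 1028.14 = 0.862.

0.862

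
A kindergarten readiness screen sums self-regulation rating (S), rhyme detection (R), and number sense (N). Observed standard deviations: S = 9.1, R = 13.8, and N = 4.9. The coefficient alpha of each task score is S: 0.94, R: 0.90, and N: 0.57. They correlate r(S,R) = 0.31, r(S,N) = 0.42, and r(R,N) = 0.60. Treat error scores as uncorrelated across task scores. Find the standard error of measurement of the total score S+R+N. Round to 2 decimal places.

Var(total) = 297.26 + 196.459 = 493.719.
True-score variance = 262.923 + 196.459 = 459.382, so reliability = 0.9305.
Error variance = 493.719 − 459.382 = 34.3369; SEM = √34.3369 = 5.86.

5.86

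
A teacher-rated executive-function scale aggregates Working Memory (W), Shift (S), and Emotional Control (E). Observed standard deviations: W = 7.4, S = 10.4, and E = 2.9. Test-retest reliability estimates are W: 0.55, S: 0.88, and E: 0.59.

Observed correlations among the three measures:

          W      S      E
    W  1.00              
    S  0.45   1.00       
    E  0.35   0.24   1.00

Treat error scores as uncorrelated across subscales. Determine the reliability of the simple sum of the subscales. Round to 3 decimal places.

Var(W+S+E) = 7.4² + 10.4² + 2.9² + 2·[7.4·10.4·0.45 + 7.4·2.9·0.35 + 10.4·2.9·0.24] = 171.33 + 98.7628 = 270.093.
With uncorrelated errors the cross-covariances are all true-score covariance, so they carry over unchanged; only the diagonal terms shrink to ρᵢσᵢ².
True-score variance = [7.4²·0.55 + 10.4²·0.88 + 2.9²·0.59] + 98.7628 = 130.261 + 98.7628 = 229.024.
Reliability = 229.024 / 270.093 = 0.848.

0.848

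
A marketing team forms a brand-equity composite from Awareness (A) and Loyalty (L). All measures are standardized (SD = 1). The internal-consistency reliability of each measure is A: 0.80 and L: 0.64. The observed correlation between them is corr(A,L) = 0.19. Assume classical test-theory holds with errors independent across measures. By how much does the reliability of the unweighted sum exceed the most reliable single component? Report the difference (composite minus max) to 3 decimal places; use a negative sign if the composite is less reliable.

-0.035

Var(sum) = 2 + 0.38 = 2.38; true-score variance = 1.44 + 0.38 = 1.82; composite reliability = 0.7647.
Max component reliability = 0.8000.
Difference = 0.7647 − 0.8000 = -0.035.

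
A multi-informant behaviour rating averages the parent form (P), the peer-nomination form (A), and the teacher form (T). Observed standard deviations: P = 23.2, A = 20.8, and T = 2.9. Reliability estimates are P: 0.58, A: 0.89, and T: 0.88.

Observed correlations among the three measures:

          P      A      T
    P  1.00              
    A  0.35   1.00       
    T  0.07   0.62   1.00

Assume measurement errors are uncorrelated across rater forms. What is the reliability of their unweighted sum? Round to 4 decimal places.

Var(P+A+T) = 23.2² + 20.8² + 2.9² + 2·[23.2·20.8·0.35 + 23.2·2.9·0.07 + 20.8·2.9·0.62] = 979.29 + 422.008 = 1401.3.
Because errors are independent across components, Cov(Tᵢ,Tⱼ) = Cov(Xᵢ,Xⱼ); the off-diagonal part of the true-score variance is the same as above.
True-score variance = [23.2²·0.58 + 20.8²·0.89 + 2.9²·0.88] + 422.008 = 704.63 + 422.008 = 1126.64.
Reliability = 1126.64 / 1401.3 = 0.8040.

0.8040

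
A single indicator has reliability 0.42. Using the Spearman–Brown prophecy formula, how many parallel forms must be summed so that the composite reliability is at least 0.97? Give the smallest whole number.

45

k ≥ ρ*(1−ρ₁)/(ρ₁(1−ρ*)) = 0.97·0.58 / (0.42·0.03) = 44.651.
Smallest integer k = 45.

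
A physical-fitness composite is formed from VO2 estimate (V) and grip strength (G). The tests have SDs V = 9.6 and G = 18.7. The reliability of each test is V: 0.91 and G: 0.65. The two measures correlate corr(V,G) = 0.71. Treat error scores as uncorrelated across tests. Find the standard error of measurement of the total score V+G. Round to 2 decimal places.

Var(total) = 441.85 + 254.918 = 696.768.
True-score variance = 311.164 + 254.918 = 566.082, so reliability = 0.8124.
Error variance = 696.768 − 566.082 = 130.686; SEM = √130.686 = 11.43.

11.43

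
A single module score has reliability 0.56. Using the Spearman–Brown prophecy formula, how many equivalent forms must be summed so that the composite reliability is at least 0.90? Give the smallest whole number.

8

k ≥ ρ*(1−ρ₁)/(ρ₁(1−ρ*)) = 0.90·0.44 / (0.56·0.10) = 7.071.
Smallest integer k = 8.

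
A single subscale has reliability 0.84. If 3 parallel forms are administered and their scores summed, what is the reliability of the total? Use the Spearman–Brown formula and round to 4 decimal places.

ρ_k = kρ / (1 + (k−1)ρ) = 3·0.84 / (1 + 2·0.84) = 2.520 / 2.680 = 0.9403.

0.9403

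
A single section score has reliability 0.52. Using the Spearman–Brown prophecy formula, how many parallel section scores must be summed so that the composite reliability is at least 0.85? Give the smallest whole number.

k ≥ ρ*(1−ρ₁)/(ρ₁(1−ρ*)) = 0.85·0.48 / (0.52·0.15) = 5.231.
Smallest integer k = 6.

6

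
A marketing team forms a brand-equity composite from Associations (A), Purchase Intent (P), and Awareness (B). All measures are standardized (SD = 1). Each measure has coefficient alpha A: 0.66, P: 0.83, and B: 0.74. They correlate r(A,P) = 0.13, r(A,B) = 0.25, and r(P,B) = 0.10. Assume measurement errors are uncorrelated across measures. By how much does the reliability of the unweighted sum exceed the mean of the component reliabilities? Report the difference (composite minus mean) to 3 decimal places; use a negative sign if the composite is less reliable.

0.062

Var(sum) = 3 + 0.96 = 3.96; true-score variance = 2.23 + 0.96 = 3.19; composite reliability = 0.8056.
Mean component reliability = 0.7433.
Difference = 0.8056 − 0.7433 = 0.062.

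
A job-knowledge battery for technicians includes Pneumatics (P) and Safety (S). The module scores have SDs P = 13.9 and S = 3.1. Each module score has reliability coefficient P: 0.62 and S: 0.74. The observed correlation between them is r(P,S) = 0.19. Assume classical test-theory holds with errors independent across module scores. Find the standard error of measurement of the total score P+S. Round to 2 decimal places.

Var(total) = 202.82 + 16.3742 = 219.194.
True-score variance = 126.902 + 16.3742 = 143.276, so reliability = 0.6536.
Error variance = 219.194 − 143.276 = 75.9184; SEM = √75.9184 = 8.71.

8.71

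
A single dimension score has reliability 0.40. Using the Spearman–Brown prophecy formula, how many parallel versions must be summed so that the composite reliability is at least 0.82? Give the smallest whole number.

7

k ≥ ρ*(1−ρ₁)/(ρ₁(1−ρ*)) = 0.82·0.60 / (0.40·0.18) = 6.833.
Smallest integer k = 7.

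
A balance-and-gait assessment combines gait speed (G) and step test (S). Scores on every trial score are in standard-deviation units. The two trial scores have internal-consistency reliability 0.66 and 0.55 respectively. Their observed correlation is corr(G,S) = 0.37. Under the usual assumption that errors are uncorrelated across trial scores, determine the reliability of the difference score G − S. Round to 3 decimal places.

Var(G−S) = 1 + 1 − 2·0.37 = 2 − 0.74 = 1.26.
Because errors are independent across components, Cov(Tᵢ,Tⱼ) = Cov(Xᵢ,Xⱼ); the off-diagonal part of the true-score variance is the same as above.
True-score variance = [0.66 + 0.55] − 0.74 = 1.21 − 0.74 = 0.47.
Reliability = 0.47 / 1.26 = 0.373.

0.373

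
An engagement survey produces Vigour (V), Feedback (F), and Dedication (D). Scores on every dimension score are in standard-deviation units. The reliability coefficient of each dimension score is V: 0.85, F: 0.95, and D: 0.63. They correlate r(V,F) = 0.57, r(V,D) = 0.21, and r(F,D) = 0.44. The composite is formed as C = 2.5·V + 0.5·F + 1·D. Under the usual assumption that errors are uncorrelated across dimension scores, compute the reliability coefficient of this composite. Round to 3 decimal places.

0.873

Var(C) = 2.5² + 0.5² + 1 + 2·[1.25·0.57 + 2.5·0.21 + 0.5·0.44] = 7.5 + 2.915 = 10.415.
Under uncorrelated errors the observed covariances equal the true-score covariances, so only the own-variance terms attenuate.
True-score variance = [2.5²·0.85 + 0.5²·0.95 + 0.63] + 2.915 = 6.18 + 2.915 = 9.095.
Reliability = 9.095 / 10.415 = 0.873.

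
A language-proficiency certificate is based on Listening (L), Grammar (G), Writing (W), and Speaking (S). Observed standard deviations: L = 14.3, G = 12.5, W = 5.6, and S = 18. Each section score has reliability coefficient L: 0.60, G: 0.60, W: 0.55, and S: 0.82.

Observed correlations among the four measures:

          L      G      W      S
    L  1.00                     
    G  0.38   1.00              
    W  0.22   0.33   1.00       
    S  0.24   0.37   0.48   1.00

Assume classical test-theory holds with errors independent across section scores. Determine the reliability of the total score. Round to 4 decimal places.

Var(L+G+W+S) = 14.3² + 12.5² + 5.6² + 18² + 2·[14.3·12.5·0.38 + 14.3·5.6·0.22 + 14.3·18·0.24 + 12.5·5.6·0.33 + 12.5·18·0.37 + 5.6·18·0.48] = 716.1 + 604.105 = 1320.21.
With uncorrelated errors the cross-covariances are all true-score covariance, so they carry over unchanged; only the diagonal terms shrink to ρᵢσᵢ².
True-score variance = [14.3²·0.60 + 12.5²·0.60 + 5.6²·0.55 + 18²·0.82] + 604.105 = 499.372 + 604.105 = 1103.48.
Reliability = 1103.48 / 1320.21 = 0.8358.

0.8358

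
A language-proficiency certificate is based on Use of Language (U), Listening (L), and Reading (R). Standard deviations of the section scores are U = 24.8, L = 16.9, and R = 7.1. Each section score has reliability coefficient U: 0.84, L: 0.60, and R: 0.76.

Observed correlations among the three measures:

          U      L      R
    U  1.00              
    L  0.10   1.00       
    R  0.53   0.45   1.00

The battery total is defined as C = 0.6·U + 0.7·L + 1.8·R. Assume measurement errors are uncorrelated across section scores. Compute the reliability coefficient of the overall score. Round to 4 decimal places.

0.8545

Var(C) = 0.6²·24.8² + 0.7²·16.9² + 1.8²·7.1² + 2·[0.42·24.8·16.9·0.10 + 1.08·24.8·7.1·0.53 + 1.26·16.9·7.1·0.45] = 524.692 + 372.851 = 897.543.
With uncorrelated errors the cross-covariances are all true-score covariance, so they carry over unchanged; only the diagonal terms shrink to ρᵢσᵢ².
True-score variance = [0.6²·24.8²·0.84 + 0.7²·16.9²·0.60 + 1.8²·7.1²·0.76] + 372.851 = 394.087 + 372.851 = 766.938.
Reliability = 766.938 / 897.543 = 0.8545.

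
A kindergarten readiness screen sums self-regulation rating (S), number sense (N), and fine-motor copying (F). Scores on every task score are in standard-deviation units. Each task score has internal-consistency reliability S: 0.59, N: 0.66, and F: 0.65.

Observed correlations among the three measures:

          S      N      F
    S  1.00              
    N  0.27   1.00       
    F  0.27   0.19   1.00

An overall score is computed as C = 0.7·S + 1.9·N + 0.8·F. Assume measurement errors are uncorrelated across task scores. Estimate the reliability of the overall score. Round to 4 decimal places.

0.7393

Var(C) = 0.7² + 1.9² + 0.8² + 2·[1.33·0.27 + 0.56·0.27 + 1.52·0.19] = 4.74 + 1.5982 = 6.3382.
With uncorrelated errors the cross-covariances are all true-score covariance, so they carry over unchanged; only the diagonal terms shrink to ρᵢσᵢ².
True-score variance = [0.7²·0.59 + 1.9²·0.66 + 0.8²·0.65] + 1.5982 = 3.0877 + 1.5982 = 4.6859.
Reliability = 4.6859 / 6.3382 = 0.7393.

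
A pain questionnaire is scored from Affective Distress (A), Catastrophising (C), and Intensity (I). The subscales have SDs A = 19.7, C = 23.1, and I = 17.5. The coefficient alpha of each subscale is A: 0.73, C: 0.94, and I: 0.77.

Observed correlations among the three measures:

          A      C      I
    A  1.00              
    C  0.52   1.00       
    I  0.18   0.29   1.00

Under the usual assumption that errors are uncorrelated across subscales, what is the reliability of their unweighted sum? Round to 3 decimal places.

Var(A+C+I) = 19.7² + 23.1² + 17.5² + 2·[19.7·23.1·0.52 + 19.7·17.5·0.18 + 23.1·17.5·0.29] = 1227.95 + 831.848 = 2059.8.
Under uncorrelated errors the observed covariances equal the true-score covariances, so only the own-variance terms attenuate.
True-score variance = [19.7²·0.73 + 23.1²·0.94 + 17.5²·0.77] + 831.848 = 1020.71 + 831.848 = 1852.56.
Reliability = 1852.56 / 2059.8 = 0.899.

0.899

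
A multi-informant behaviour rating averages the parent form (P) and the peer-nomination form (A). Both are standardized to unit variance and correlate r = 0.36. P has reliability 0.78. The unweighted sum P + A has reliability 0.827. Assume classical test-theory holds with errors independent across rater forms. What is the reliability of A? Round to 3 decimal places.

Var(P+A) = 2 + 2·0.36 = 2.720.
True-score variance = ρ_P + ρ_A + 2·0.36, so 0.827 = (0.78 + ρ_A + 0.72) / 2.720.
ρ_A = 0.827·2.720 − 0.78 − 0.72 = 0.749.

0.749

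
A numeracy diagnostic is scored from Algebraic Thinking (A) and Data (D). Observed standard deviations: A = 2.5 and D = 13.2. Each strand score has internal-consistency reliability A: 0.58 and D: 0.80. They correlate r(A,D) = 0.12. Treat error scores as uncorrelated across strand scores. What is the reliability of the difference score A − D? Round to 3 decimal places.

Var(A−D) = 2.5² + 13.2² − 2·2.5·13.2·0.12 = 180.49 − 7.92 = 172.57.
Because errors are independent across components, Cov(Tᵢ,Tⱼ) = Cov(Xᵢ,Xⱼ); the off-diagonal part of the true-score variance is the same as above.
True-score variance = [2.5²·0.58 + 13.2²·0.80] − 7.92 = 143.017 − 7.92 = 135.097.
Reliability = 135.097 / 172.57 = 0.783.

0.783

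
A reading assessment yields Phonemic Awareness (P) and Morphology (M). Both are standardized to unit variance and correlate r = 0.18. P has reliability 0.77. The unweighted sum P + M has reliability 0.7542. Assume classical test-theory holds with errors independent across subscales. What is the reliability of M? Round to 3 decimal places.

0.650

Var(P+M) = 2 + 2·0.18 = 2.360.
True-score variance = ρ_P + ρ_M + 2·0.18, so 0.7542 = (0.77 + ρ_M + 0.36) / 2.360.
ρ_M = 0.7542·2.360 − 0.77 − 0.36 = 0.650.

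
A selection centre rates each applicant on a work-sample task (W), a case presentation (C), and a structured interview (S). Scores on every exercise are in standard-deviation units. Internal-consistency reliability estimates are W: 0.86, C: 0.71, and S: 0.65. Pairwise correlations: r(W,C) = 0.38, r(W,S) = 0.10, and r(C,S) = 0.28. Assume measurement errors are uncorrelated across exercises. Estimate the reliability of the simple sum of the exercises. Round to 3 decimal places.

Var(W+C+S) = 3 + 2·[0.38 + 0.10 + 0.28] = 3 + 1.52 = 4.52.
Because errors are independent across components, Cov(Tᵢ,Tⱼ) = Cov(Xᵢ,Xⱼ); the off-diagonal part of the true-score variance is the same as above.
True-score variance = [0.86 + 0.71 + 0.65] + 1.52 = 2.22 + 1.52 = 3.74.
Reliability = 3.74 / 4.52 = 0.827.

0.827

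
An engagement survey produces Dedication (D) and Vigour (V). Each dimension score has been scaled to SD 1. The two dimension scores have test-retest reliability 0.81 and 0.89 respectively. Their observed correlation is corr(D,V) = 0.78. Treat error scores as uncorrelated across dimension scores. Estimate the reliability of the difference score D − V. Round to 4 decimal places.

0.3182

Var(D−V) = 1 + 1 − 2·0.78 = 2 − 1.56 = 0.44.
Because errors are independent across components, Cov(Tᵢ,Tⱼ) = Cov(Xᵢ,Xⱼ); the off-diagonal part of the true-score variance is the same as above.
True-score variance = [0.81 + 0.89] − 1.56 = 1.7 − 1.56 = 0.14.
Reliability = 0.14 / 0.44 = 0.3182.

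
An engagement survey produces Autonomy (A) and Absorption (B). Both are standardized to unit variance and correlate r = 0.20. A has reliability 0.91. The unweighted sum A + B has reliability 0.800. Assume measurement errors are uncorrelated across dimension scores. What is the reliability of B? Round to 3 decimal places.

Var(A+B) = 2 + 2·0.20 = 2.400.
True-score variance = ρ_A + ρ_B + 2·0.20, so 0.800 = (0.91 + ρ_B + 0.40) / 2.400.
ρ_B = 0.800·2.400 − 0.91 − 0.40 = 0.610.

0.610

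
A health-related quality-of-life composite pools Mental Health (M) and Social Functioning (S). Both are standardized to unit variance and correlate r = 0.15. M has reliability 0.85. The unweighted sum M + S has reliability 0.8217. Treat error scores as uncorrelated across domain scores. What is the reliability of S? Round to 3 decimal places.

0.740

Var(M+S) = 2 + 2·0.15 = 2.300.
True-score variance = ρ_M + ρ_S + 2·0.15, so 0.8217 = (0.85 + ρ_S + 0.30) / 2.300.
ρ_S = 0.8217·2.300 − 0.85 − 0.30 = 0.740.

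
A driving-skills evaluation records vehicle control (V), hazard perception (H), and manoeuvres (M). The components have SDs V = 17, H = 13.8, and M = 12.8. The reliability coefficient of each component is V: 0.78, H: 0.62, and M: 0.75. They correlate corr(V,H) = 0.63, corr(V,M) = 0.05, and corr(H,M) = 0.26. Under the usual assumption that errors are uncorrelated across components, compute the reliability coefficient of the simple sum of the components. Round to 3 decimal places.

0.832

Var(V+H+M) = 17² + 13.8² + 12.8² + 2·[17·13.8·0.63 + 17·12.8·0.05 + 13.8·12.8·0.26] = 643.28 + 409.209 = 1052.49.
With uncorrelated errors the cross-covariances are all true-score covariance, so they carry over unchanged; only the diagonal terms shrink to ρᵢσᵢ².
True-score variance = [17²·0.78 + 13.8²·0.62 + 12.8²·0.75] + 409.209 = 466.373 + 409.209 = 875.582.
Reliability = 875.582 / 1052.49 = 0.832.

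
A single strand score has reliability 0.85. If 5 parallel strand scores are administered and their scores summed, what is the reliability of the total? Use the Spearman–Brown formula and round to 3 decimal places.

ρ_k = kρ / (1 + (k−1)ρ) = 5·0.85 / (1 + 4·0.85) = 4.250 / 4.400 = 0.966.

0.966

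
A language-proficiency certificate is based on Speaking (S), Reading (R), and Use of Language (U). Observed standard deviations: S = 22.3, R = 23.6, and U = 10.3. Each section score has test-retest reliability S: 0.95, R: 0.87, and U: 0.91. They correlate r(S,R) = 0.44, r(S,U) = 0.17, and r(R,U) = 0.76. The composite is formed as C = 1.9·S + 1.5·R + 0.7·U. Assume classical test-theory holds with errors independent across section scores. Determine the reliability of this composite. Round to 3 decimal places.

0.948

Var(C) = 1.9²·22.3² + 1.5²·23.6² + 0.7²·10.3² + 2·[2.85·22.3·23.6·0.44 + 1.33·22.3·10.3·0.17 + 1.05·23.6·10.3·0.76] = 3100.36 + 1811.73 = 4912.09.
Because errors are independent across components, Cov(Tᵢ,Tⱼ) = Cov(Xᵢ,Xⱼ); the off-diagonal part of the true-score variance is the same as above.
True-score variance = [1.9²·22.3²·0.95 + 1.5²·23.6²·0.87 + 0.7²·10.3²·0.91] + 1811.73 = 2843.01 + 1811.73 = 4654.74.
Reliability = 4654.74 / 4912.09 = 0.948.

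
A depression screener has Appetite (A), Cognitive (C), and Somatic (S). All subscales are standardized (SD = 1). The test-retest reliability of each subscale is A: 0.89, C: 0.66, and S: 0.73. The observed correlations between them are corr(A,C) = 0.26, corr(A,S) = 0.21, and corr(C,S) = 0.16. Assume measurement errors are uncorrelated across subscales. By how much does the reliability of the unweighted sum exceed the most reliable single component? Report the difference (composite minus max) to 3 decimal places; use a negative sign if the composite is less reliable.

-0.059

Var(sum) = 3 + 1.26 = 4.26; true-score variance = 2.28 + 1.26 = 3.54; composite reliability = 0.8310.
Max component reliability = 0.8900.
Difference = 0.8310 − 0.8900 = -0.059.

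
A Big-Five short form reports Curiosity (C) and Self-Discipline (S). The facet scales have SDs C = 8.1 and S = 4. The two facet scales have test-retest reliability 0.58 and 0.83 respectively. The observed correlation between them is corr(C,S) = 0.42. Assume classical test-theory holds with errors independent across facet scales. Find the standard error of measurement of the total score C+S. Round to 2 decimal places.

Var(total) = 81.61 + 27.216 = 108.826.
True-score variance = 51.3338 + 27.216 = 78.5498, so reliability = 0.7218.
Error variance = 108.826 − 78.5498 = 30.2762; SEM = √30.2762 = 5.50.

5.50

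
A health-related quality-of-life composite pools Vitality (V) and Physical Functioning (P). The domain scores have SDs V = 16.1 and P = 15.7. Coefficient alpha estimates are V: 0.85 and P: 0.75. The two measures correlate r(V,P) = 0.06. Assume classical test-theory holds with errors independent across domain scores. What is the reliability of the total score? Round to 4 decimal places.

0.8125

Var(V+P) = 16.1² + 15.7² + 2·[16.1·15.7·0.06] = 505.7 + 30.3324 = 536.032.
Because errors are independent across components, Cov(Tᵢ,Tⱼ) = Cov(Xᵢ,Xⱼ); the off-diagonal part of the true-score variance is the same as above.
True-score variance = [16.1²·0.85 + 15.7²·0.75] + 30.3324 = 405.196 + 30.3324 = 435.528.
Reliability = 435.528 / 536.032 = 0.8125.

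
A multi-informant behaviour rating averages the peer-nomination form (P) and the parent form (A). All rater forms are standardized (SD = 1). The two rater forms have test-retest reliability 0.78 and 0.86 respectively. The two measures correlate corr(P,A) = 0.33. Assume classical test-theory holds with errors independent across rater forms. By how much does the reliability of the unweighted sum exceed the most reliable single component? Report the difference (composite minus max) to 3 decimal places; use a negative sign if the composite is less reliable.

0.005

Var(sum) = 2 + 0.66 = 2.66; true-score variance = 1.64 + 0.66 = 2.3; composite reliability = 0.8647.
Max component reliability = 0.8600.
Difference = 0.8647 − 0.8600 = 0.005.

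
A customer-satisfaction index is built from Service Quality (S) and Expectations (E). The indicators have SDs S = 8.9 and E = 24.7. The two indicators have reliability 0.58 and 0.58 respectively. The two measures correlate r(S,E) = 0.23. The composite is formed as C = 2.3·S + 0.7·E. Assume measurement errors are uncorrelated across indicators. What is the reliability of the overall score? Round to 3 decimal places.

0.658

Var(C) = 2.3²·8.9² + 0.7²·24.7² + 2·[1.61·8.9·24.7·0.23] = 717.965 + 162.806 = 880.771.
With uncorrelated errors the cross-covariances are all true-score covariance, so they carry over unchanged; only the diagonal terms shrink to ρᵢσᵢ².
True-score variance = [2.3²·8.9²·0.58 + 0.7²·24.7²·0.58] + 162.806 = 416.42 + 162.806 = 579.226.
Reliability = 579.226 / 880.771 = 0.658.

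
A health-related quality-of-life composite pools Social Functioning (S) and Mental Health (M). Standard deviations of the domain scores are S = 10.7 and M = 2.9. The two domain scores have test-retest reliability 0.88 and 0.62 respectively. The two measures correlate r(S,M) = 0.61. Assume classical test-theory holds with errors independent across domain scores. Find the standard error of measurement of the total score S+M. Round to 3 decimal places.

Var(total) = 122.9 + 37.8566 = 160.757.
True-score variance = 105.965 + 37.8566 = 143.822, so reliability = 0.8947.
Error variance = 160.757 − 143.822 = 16.9346; SEM = √16.9346 = 4.115.

4.115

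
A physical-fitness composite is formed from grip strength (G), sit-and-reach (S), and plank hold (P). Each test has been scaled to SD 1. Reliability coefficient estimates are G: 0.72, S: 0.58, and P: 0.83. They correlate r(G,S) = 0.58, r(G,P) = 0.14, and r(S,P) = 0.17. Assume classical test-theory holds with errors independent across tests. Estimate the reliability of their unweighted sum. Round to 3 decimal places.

Var(G+S+P) = 3 + 2·[0.58 + 0.14 + 0.17] = 3 + 1.78 = 4.78.
Because errors are independent across components, Cov(Tᵢ,Tⱼ) = Cov(Xᵢ,Xⱼ); the off-diagonal part of the true-score variance is the same as above.
True-score variance = [0.72 + 0.58 + 0.83] + 1.78 = 2.13 + 1.78 = 3.91.
Reliability = 3.91 / 4.78 = 0.818.

0.818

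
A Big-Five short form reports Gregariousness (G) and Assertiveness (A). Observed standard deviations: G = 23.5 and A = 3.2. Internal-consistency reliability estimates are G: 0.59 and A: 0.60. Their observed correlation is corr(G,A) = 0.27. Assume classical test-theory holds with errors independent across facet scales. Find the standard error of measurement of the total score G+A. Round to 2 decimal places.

Var(total) = 562.49 + 40.608 = 603.098.
True-score variance = 331.971 + 40.608 = 372.579, so reliability = 0.6178.
Error variance = 603.098 − 372.579 = 230.518; SEM = √230.518 = 15.18.

15.18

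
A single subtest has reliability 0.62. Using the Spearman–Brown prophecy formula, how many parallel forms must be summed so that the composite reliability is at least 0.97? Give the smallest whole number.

20

k ≥ ρ*(1−ρ₁)/(ρ₁(1−ρ*)) = 0.97·0.38 / (0.62·0.03) = 19.817.
Smallest integer k = 20.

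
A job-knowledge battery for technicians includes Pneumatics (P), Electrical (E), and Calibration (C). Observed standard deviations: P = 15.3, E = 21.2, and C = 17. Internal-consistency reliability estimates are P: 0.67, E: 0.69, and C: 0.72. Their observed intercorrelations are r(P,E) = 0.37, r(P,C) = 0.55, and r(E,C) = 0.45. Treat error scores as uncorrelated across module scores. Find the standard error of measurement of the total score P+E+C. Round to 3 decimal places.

17.248

Var(total) = 972.53 + 850.496 = 1823.03.
True-score variance = 675.034 + 850.496 = 1525.53, so reliability = 0.8368.
Error variance = 1823.03 − 1525.53 = 297.496; SEM = √297.496 = 17.248.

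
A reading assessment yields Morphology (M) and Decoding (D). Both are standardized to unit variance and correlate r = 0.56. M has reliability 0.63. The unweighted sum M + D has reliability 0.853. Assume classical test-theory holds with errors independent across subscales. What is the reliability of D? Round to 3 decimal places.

0.911

Var(M+D) = 2 + 2·0.56 = 3.120.
True-score variance = ρ_M + ρ_D + 2·0.56, so 0.853 = (0.63 + ρ_D + 1.12) / 3.120.
ρ_D = 0.853·3.120 − 0.63 − 1.12 = 0.911.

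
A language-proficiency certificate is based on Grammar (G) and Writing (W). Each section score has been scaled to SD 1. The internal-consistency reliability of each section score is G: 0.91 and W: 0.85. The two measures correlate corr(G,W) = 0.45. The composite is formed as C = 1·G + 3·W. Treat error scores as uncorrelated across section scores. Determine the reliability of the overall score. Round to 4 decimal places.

Var(C) = 1 + 3² + 2·[3·0.45] = 10 + 2.7 = 12.7.
With uncorrelated errors the cross-covariances are all true-score covariance, so they carry over unchanged; only the diagonal terms shrink to ρᵢσᵢ².
True-score variance = [0.91 + 3²·0.85] + 2.7 = 8.56 + 2.7 = 11.26.
Reliability = 11.26 / 12.7 = 0.8866.

0.8866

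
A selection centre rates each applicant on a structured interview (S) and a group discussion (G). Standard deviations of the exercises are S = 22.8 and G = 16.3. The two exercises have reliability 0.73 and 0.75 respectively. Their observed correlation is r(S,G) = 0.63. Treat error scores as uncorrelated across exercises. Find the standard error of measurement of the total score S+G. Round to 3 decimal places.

14.380

Var(total) = 785.53 + 468.266 = 1253.8.
True-score variance = 578.751 + 468.266 = 1047.02, so reliability = 0.8351.
Error variance = 1253.8 − 1047.02 = 206.779; SEM = √206.779 = 14.380.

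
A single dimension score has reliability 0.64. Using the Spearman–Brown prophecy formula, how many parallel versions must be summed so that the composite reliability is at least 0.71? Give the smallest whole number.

k ≥ ρ*(1−ρ₁)/(ρ₁(1−ρ*)) = 0.71·0.36 / (0.64·0.29) = 1.377.
Smallest integer k = 2.

2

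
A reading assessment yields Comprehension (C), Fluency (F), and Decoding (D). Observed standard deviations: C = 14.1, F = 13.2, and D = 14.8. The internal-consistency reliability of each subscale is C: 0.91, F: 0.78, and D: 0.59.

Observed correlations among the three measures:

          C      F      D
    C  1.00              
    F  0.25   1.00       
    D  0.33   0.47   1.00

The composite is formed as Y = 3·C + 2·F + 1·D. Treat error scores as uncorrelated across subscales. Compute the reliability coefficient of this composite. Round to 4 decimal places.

0.9001

Var(Y) = 3²·14.1² + 2²·13.2² + 14.8² + 2·[6·14.1·13.2·0.25 + 3·14.1·14.8·0.33 + 2·13.2·14.8·0.47] = 2705.29 + 1338.82 = 4044.11.
With uncorrelated errors the cross-covariances are all true-score covariance, so they carry over unchanged; only the diagonal terms shrink to ρᵢσᵢ².
True-score variance = [3²·14.1²·0.91 + 2²·13.2²·0.78 + 14.8²·0.59] + 1338.82 = 2301.12 + 1338.82 = 3639.94.
Reliability = 3639.94 / 4044.11 = 0.9001.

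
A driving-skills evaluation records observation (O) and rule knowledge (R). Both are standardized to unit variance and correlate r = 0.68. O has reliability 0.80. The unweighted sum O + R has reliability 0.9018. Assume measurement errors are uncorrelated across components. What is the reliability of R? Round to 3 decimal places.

0.870

Var(O+R) = 2 + 2·0.68 = 3.360.
True-score variance = ρ_O + ρ_R + 2·0.68, so 0.9018 = (0.80 + ρ_R + 1.36) / 3.360.
ρ_R = 0.9018·3.360 − 0.80 − 1.36 = 0.870.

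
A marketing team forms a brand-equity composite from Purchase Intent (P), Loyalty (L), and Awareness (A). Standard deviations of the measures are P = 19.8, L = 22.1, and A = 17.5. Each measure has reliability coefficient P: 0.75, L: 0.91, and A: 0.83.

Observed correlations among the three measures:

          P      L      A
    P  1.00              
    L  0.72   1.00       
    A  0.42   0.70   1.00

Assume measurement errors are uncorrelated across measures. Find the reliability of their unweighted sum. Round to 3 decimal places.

0.927

Var(P+L+A) = 19.8² + 22.1² + 17.5² + 2·[19.8·22.1·0.72 + 19.8·17.5·0.42 + 22.1·17.5·0.70] = 1186.7 + 1462.63 = 2649.33.
Under uncorrelated errors the observed covariances equal the true-score covariances, so only the own-variance terms attenuate.
True-score variance = [19.8²·0.75 + 22.1²·0.91 + 17.5²·0.83] + 1462.63 = 992.671 + 1462.63 = 2455.3.
Reliability = 2455.3 / 2649.33 = 0.927.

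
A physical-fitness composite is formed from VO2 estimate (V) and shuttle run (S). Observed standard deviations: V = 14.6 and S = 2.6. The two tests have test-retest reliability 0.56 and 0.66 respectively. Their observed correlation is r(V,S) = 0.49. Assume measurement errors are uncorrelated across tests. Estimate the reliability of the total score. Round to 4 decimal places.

Var(V+S) = 14.6² + 2.6² + 2·[14.6·2.6·0.49] = 219.92 + 37.2008 = 257.121.
Under uncorrelated errors the observed covariances equal the true-score covariances, so only the own-variance terms attenuate.
True-score variance = [14.6²·0.56 + 2.6²·0.66] + 37.2008 = 123.831 + 37.2008 = 161.032.
Reliability = 161.032 / 257.121 = 0.6263.

0.6263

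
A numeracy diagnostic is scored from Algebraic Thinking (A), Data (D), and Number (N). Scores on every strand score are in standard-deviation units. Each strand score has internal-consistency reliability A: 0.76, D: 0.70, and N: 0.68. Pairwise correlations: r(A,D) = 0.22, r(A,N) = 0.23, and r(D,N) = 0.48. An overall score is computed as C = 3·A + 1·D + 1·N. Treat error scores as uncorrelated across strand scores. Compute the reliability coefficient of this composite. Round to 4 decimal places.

Var(C) = 3² + 1 + 1 + 2·[3·0.22 + 3·0.23 + 0.48] = 11 + 3.66 = 14.66.
With uncorrelated errors the cross-covariances are all true-score covariance, so they carry over unchanged; only the diagonal terms shrink to ρᵢσᵢ².
True-score variance = [3²·0.76 + 0.70 + 0.68] + 3.66 = 8.22 + 3.66 = 11.88.
Reliability = 11.88 / 14.66 = 0.8104.

0.8104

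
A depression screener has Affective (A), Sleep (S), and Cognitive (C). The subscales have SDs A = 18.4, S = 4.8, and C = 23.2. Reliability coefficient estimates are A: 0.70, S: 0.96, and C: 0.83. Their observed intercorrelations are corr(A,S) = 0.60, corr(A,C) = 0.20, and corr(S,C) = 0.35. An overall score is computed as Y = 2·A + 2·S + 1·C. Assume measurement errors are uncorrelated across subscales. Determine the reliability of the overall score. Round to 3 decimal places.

0.827

Var(Y) = 2²·18.4² + 2²·4.8² + 23.2² + 2·[4·18.4·4.8·0.60 + 2·18.4·23.2·0.20 + 2·4.8·23.2·0.35] = 1984.64 + 921.344 = 2905.98.
With uncorrelated errors the cross-covariances are all true-score covariance, so they carry over unchanged; only the diagonal terms shrink to ρᵢσᵢ².
True-score variance = [2²·18.4²·0.70 + 2²·4.8²·0.96 + 23.2²·0.83] + 921.344 = 1483.18 + 921.344 = 2404.52.
Reliability = 2404.52 / 2905.98 = 0.827.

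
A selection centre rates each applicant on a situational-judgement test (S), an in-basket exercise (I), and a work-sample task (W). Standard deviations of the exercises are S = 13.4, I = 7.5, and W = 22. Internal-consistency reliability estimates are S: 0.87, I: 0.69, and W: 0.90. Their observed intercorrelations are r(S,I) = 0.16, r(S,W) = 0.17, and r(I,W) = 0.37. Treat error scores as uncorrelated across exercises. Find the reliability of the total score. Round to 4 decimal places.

0.9085

Var(S+I+W) = 13.4² + 7.5² + 22² + 2·[13.4·7.5·0.16 + 13.4·22·0.17 + 7.5·22·0.37] = 719.81 + 254.492 = 974.302.
Under uncorrelated errors the observed covariances equal the true-score covariances, so only the own-variance terms attenuate.
True-score variance = [13.4²·0.87 + 7.5²·0.69 + 22²·0.90] + 254.492 = 630.63 + 254.492 = 885.122.
Reliability = 885.122 / 974.302 = 0.9085.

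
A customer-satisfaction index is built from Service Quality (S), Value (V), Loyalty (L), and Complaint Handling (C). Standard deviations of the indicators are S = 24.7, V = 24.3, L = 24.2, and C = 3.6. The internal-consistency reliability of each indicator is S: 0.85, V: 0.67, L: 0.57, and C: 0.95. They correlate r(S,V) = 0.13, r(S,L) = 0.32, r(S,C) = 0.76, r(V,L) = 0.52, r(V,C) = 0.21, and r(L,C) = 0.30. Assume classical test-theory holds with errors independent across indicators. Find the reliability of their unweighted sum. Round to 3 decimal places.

0.830

Var(S+V+L+C) = 24.7² + 24.3² + 24.2² + 3.6² + 2·[24.7·24.3·0.13 + 24.7·24.2·0.32 + 24.7·3.6·0.76 + 24.3·24.2·0.52 + 24.3·3.6·0.21 + 24.2·3.6·0.30] = 1799.18 + 1374.36 = 3173.54.
Under uncorrelated errors the observed covariances equal the true-score covariances, so only the own-variance terms attenuate.
True-score variance = [24.7²·0.85 + 24.3²·0.67 + 24.2²·0.57 + 3.6²·0.95] + 1374.36 = 1260.33 + 1374.36 = 2634.69.
Reliability = 2634.69 / 3173.54 = 0.830.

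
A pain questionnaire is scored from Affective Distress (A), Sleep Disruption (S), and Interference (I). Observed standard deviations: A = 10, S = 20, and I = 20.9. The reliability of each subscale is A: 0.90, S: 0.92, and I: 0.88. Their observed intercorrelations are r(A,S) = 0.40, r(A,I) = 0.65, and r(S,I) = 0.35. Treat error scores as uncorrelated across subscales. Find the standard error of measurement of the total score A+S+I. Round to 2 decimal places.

Var(total) = 936.81 + 724.3 = 1661.11.
True-score variance = 842.393 + 724.3 = 1566.69, so reliability = 0.9432.
Error variance = 1661.11 − 1566.69 = 94.4172; SEM = √94.4172 = 9.72.

9.72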